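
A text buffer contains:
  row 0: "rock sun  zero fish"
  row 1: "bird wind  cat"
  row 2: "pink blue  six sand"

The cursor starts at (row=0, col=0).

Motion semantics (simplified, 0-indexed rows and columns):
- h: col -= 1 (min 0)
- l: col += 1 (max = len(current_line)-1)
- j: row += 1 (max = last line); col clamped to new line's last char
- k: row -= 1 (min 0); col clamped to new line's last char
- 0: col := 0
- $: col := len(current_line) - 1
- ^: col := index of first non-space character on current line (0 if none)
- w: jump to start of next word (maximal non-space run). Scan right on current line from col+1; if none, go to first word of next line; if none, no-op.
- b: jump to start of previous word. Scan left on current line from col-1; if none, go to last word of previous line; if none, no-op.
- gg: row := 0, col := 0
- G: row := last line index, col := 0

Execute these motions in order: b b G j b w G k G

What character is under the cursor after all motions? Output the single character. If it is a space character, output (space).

Answer: p

Derivation:
After 1 (b): row=0 col=0 char='r'
After 2 (b): row=0 col=0 char='r'
After 3 (G): row=2 col=0 char='p'
After 4 (j): row=2 col=0 char='p'
After 5 (b): row=1 col=11 char='c'
After 6 (w): row=2 col=0 char='p'
After 7 (G): row=2 col=0 char='p'
After 8 (k): row=1 col=0 char='b'
After 9 (G): row=2 col=0 char='p'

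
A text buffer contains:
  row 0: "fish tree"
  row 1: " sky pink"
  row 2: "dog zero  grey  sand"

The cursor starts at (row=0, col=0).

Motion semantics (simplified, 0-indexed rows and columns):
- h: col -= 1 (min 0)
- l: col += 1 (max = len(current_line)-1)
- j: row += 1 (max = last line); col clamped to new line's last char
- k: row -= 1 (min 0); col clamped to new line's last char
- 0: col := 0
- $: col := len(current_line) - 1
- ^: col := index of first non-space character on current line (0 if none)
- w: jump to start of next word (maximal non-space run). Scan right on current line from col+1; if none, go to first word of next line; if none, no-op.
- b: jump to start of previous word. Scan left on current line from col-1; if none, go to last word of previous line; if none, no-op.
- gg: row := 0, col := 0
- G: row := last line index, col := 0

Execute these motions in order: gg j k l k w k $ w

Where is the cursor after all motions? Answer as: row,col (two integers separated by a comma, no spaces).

After 1 (gg): row=0 col=0 char='f'
After 2 (j): row=1 col=0 char='_'
After 3 (k): row=0 col=0 char='f'
After 4 (l): row=0 col=1 char='i'
After 5 (k): row=0 col=1 char='i'
After 6 (w): row=0 col=5 char='t'
After 7 (k): row=0 col=5 char='t'
After 8 ($): row=0 col=8 char='e'
After 9 (w): row=1 col=1 char='s'

Answer: 1,1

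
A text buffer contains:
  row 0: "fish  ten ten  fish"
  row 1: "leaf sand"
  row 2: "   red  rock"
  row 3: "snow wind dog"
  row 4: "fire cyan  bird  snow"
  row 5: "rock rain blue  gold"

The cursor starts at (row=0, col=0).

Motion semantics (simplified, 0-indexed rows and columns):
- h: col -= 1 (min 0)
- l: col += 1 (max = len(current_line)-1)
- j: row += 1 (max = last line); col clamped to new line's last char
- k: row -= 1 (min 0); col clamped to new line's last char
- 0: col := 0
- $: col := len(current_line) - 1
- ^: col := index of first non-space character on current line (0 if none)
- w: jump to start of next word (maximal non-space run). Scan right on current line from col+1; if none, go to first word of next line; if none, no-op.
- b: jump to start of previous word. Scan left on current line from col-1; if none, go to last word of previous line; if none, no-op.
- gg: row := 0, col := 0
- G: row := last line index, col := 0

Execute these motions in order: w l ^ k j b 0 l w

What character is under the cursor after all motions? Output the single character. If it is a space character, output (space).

Answer: t

Derivation:
After 1 (w): row=0 col=6 char='t'
After 2 (l): row=0 col=7 char='e'
After 3 (^): row=0 col=0 char='f'
After 4 (k): row=0 col=0 char='f'
After 5 (j): row=1 col=0 char='l'
After 6 (b): row=0 col=15 char='f'
After 7 (0): row=0 col=0 char='f'
After 8 (l): row=0 col=1 char='i'
After 9 (w): row=0 col=6 char='t'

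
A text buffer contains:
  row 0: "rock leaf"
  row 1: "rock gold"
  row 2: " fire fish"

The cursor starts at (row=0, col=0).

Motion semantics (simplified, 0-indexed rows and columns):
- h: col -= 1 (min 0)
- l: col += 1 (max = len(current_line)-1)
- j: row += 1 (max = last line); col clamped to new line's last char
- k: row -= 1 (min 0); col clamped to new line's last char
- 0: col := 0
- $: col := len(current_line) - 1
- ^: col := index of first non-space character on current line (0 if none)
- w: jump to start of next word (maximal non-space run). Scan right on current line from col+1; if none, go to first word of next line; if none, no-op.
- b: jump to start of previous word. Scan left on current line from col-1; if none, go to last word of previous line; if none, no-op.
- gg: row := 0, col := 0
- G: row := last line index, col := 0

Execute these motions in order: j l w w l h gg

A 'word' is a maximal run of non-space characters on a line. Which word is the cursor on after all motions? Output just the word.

Answer: rock

Derivation:
After 1 (j): row=1 col=0 char='r'
After 2 (l): row=1 col=1 char='o'
After 3 (w): row=1 col=5 char='g'
After 4 (w): row=2 col=1 char='f'
After 5 (l): row=2 col=2 char='i'
After 6 (h): row=2 col=1 char='f'
After 7 (gg): row=0 col=0 char='r'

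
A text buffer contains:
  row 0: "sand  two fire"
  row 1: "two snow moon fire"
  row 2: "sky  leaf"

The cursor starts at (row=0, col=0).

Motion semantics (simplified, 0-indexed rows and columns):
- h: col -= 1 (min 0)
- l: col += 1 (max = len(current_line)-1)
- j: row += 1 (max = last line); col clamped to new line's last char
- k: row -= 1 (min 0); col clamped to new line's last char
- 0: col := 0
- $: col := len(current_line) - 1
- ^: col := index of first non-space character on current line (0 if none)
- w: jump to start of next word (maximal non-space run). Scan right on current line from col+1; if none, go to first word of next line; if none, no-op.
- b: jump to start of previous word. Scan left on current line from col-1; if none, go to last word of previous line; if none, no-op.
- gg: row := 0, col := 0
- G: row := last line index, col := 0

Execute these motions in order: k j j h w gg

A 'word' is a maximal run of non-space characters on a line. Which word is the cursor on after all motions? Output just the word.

Answer: sand

Derivation:
After 1 (k): row=0 col=0 char='s'
After 2 (j): row=1 col=0 char='t'
After 3 (j): row=2 col=0 char='s'
After 4 (h): row=2 col=0 char='s'
After 5 (w): row=2 col=5 char='l'
After 6 (gg): row=0 col=0 char='s'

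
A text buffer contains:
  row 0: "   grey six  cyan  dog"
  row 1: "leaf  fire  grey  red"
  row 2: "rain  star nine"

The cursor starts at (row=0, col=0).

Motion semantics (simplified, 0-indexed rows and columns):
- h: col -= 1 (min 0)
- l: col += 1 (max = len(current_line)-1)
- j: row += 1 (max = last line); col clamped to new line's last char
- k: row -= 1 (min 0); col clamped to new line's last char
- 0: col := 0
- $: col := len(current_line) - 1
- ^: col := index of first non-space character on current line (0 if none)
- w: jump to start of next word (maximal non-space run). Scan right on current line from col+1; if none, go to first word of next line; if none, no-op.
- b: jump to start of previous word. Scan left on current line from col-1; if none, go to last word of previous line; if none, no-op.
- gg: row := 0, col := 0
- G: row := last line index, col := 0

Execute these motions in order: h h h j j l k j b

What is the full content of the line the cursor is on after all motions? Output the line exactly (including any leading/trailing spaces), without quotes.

After 1 (h): row=0 col=0 char='_'
After 2 (h): row=0 col=0 char='_'
After 3 (h): row=0 col=0 char='_'
After 4 (j): row=1 col=0 char='l'
After 5 (j): row=2 col=0 char='r'
After 6 (l): row=2 col=1 char='a'
After 7 (k): row=1 col=1 char='e'
After 8 (j): row=2 col=1 char='a'
After 9 (b): row=2 col=0 char='r'

Answer: rain  star nine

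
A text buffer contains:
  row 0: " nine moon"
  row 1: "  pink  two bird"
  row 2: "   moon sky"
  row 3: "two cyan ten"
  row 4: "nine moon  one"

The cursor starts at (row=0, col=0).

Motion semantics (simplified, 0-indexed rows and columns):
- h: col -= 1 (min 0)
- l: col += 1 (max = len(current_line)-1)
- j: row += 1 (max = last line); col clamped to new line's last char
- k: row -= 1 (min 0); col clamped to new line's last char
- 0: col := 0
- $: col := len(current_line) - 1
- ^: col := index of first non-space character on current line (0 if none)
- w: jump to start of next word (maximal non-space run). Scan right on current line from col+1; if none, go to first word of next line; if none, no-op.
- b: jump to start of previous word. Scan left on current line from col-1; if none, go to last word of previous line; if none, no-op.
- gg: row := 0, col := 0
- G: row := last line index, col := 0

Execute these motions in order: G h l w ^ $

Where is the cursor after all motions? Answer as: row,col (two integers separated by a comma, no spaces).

Answer: 4,13

Derivation:
After 1 (G): row=4 col=0 char='n'
After 2 (h): row=4 col=0 char='n'
After 3 (l): row=4 col=1 char='i'
After 4 (w): row=4 col=5 char='m'
After 5 (^): row=4 col=0 char='n'
After 6 ($): row=4 col=13 char='e'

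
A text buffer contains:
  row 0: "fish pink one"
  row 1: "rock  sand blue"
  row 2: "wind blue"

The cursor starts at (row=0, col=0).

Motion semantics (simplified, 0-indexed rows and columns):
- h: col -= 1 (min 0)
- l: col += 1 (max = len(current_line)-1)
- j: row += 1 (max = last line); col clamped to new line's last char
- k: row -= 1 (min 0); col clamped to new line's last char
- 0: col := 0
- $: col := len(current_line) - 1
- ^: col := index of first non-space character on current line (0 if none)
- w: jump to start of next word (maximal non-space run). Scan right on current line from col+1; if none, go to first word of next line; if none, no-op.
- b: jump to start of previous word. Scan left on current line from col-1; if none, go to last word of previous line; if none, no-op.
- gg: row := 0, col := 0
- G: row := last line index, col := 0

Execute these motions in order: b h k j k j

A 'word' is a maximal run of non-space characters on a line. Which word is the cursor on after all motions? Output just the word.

After 1 (b): row=0 col=0 char='f'
After 2 (h): row=0 col=0 char='f'
After 3 (k): row=0 col=0 char='f'
After 4 (j): row=1 col=0 char='r'
After 5 (k): row=0 col=0 char='f'
After 6 (j): row=1 col=0 char='r'

Answer: rock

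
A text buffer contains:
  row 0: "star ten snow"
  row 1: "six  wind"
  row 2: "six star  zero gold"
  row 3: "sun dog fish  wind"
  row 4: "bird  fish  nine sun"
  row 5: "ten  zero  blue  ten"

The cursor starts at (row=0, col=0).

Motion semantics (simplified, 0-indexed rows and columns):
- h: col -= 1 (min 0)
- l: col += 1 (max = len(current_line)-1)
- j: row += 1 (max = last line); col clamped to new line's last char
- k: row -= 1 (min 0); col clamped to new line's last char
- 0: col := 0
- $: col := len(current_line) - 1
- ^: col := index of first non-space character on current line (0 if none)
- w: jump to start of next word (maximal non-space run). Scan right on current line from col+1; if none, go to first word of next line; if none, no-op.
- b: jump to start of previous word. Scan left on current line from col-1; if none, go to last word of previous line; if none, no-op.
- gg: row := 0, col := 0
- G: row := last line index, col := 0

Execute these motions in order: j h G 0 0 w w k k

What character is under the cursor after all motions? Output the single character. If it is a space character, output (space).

Answer: h

Derivation:
After 1 (j): row=1 col=0 char='s'
After 2 (h): row=1 col=0 char='s'
After 3 (G): row=5 col=0 char='t'
After 4 (0): row=5 col=0 char='t'
After 5 (0): row=5 col=0 char='t'
After 6 (w): row=5 col=5 char='z'
After 7 (w): row=5 col=11 char='b'
After 8 (k): row=4 col=11 char='_'
After 9 (k): row=3 col=11 char='h'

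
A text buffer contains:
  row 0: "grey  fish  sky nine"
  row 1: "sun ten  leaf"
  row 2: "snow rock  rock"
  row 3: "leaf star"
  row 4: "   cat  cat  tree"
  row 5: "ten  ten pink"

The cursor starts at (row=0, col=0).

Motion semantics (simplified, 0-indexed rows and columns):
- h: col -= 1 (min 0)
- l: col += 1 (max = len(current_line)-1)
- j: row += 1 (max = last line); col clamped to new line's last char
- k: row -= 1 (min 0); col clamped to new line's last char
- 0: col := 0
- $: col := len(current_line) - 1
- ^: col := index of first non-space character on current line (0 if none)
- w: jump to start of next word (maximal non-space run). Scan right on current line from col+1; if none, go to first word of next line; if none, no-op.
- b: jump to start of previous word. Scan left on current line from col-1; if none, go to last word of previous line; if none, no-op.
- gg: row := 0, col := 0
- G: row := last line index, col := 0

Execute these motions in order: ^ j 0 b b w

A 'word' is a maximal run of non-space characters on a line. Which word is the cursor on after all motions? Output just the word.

After 1 (^): row=0 col=0 char='g'
After 2 (j): row=1 col=0 char='s'
After 3 (0): row=1 col=0 char='s'
After 4 (b): row=0 col=16 char='n'
After 5 (b): row=0 col=12 char='s'
After 6 (w): row=0 col=16 char='n'

Answer: nine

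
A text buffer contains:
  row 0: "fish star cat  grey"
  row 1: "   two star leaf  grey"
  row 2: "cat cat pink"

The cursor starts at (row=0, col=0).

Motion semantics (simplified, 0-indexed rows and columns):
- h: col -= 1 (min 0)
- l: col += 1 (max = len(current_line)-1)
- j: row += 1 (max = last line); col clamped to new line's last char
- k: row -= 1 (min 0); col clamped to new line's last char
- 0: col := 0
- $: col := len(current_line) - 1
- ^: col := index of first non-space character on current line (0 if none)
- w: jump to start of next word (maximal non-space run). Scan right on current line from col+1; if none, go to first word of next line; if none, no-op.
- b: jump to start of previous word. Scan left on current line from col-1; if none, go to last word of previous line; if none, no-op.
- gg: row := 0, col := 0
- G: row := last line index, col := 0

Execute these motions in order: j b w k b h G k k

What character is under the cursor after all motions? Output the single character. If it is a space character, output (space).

After 1 (j): row=1 col=0 char='_'
After 2 (b): row=0 col=15 char='g'
After 3 (w): row=1 col=3 char='t'
After 4 (k): row=0 col=3 char='h'
After 5 (b): row=0 col=0 char='f'
After 6 (h): row=0 col=0 char='f'
After 7 (G): row=2 col=0 char='c'
After 8 (k): row=1 col=0 char='_'
After 9 (k): row=0 col=0 char='f'

Answer: f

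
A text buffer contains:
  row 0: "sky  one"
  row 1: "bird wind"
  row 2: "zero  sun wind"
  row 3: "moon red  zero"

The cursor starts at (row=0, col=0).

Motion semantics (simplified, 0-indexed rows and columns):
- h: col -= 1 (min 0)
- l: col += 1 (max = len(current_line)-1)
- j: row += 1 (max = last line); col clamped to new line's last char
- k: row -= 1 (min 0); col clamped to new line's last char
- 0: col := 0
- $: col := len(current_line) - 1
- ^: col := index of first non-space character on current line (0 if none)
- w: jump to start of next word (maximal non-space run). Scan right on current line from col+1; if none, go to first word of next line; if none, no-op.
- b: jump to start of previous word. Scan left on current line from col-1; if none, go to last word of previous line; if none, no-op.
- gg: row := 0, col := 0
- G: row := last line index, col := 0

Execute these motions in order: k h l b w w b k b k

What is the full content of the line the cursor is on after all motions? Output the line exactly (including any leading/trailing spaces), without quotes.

After 1 (k): row=0 col=0 char='s'
After 2 (h): row=0 col=0 char='s'
After 3 (l): row=0 col=1 char='k'
After 4 (b): row=0 col=0 char='s'
After 5 (w): row=0 col=5 char='o'
After 6 (w): row=1 col=0 char='b'
After 7 (b): row=0 col=5 char='o'
After 8 (k): row=0 col=5 char='o'
After 9 (b): row=0 col=0 char='s'
After 10 (k): row=0 col=0 char='s'

Answer: sky  one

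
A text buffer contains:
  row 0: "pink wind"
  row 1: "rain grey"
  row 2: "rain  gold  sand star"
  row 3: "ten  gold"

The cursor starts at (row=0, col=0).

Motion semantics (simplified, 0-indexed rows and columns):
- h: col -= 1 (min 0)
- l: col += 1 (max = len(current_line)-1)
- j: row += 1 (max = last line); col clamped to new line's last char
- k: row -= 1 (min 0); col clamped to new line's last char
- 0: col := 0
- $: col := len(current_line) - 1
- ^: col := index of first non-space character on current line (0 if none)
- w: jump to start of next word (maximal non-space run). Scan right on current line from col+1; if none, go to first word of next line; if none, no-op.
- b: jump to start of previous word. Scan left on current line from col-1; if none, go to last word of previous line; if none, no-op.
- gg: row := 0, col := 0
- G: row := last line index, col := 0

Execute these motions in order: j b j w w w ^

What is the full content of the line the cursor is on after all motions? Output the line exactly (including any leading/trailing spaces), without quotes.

Answer: rain  gold  sand star

Derivation:
After 1 (j): row=1 col=0 char='r'
After 2 (b): row=0 col=5 char='w'
After 3 (j): row=1 col=5 char='g'
After 4 (w): row=2 col=0 char='r'
After 5 (w): row=2 col=6 char='g'
After 6 (w): row=2 col=12 char='s'
After 7 (^): row=2 col=0 char='r'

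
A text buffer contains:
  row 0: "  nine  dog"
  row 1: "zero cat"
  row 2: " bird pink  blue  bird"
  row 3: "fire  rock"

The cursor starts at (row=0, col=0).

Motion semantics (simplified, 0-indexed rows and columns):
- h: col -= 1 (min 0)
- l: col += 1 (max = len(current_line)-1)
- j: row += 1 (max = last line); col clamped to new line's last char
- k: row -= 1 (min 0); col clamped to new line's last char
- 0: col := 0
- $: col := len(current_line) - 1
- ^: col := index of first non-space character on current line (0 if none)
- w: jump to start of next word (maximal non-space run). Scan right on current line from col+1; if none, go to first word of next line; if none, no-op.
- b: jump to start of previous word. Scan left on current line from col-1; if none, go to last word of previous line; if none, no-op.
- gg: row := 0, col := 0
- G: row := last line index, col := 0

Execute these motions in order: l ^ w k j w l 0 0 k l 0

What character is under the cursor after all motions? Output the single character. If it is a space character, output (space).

Answer: z

Derivation:
After 1 (l): row=0 col=1 char='_'
After 2 (^): row=0 col=2 char='n'
After 3 (w): row=0 col=8 char='d'
After 4 (k): row=0 col=8 char='d'
After 5 (j): row=1 col=7 char='t'
After 6 (w): row=2 col=1 char='b'
After 7 (l): row=2 col=2 char='i'
After 8 (0): row=2 col=0 char='_'
After 9 (0): row=2 col=0 char='_'
After 10 (k): row=1 col=0 char='z'
After 11 (l): row=1 col=1 char='e'
After 12 (0): row=1 col=0 char='z'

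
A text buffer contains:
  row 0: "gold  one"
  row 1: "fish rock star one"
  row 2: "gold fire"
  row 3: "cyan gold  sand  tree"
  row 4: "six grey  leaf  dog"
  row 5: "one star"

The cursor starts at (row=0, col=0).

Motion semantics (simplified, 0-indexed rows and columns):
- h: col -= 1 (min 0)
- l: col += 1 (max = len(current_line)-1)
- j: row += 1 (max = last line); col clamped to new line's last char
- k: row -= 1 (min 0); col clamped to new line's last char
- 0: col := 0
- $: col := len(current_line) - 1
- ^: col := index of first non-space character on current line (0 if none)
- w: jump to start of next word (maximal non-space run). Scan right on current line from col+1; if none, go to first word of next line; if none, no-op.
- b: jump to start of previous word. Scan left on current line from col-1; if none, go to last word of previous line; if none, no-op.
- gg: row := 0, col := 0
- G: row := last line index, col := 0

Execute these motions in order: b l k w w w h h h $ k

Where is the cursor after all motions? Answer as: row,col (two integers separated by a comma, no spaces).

After 1 (b): row=0 col=0 char='g'
After 2 (l): row=0 col=1 char='o'
After 3 (k): row=0 col=1 char='o'
After 4 (w): row=0 col=6 char='o'
After 5 (w): row=1 col=0 char='f'
After 6 (w): row=1 col=5 char='r'
After 7 (h): row=1 col=4 char='_'
After 8 (h): row=1 col=3 char='h'
After 9 (h): row=1 col=2 char='s'
After 10 ($): row=1 col=17 char='e'
After 11 (k): row=0 col=8 char='e'

Answer: 0,8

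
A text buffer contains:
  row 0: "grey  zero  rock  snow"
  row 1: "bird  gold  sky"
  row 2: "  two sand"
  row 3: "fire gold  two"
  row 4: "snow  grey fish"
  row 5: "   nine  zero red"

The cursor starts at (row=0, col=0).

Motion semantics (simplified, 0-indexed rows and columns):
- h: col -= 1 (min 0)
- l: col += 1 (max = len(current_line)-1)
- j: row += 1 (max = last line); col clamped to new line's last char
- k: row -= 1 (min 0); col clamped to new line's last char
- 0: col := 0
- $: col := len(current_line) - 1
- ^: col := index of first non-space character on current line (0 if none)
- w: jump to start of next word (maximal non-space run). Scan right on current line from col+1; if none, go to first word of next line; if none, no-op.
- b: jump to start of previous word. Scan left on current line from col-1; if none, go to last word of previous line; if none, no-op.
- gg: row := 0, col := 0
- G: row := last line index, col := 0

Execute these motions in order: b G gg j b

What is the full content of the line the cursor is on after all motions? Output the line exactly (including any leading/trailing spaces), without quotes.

Answer: grey  zero  rock  snow

Derivation:
After 1 (b): row=0 col=0 char='g'
After 2 (G): row=5 col=0 char='_'
After 3 (gg): row=0 col=0 char='g'
After 4 (j): row=1 col=0 char='b'
After 5 (b): row=0 col=18 char='s'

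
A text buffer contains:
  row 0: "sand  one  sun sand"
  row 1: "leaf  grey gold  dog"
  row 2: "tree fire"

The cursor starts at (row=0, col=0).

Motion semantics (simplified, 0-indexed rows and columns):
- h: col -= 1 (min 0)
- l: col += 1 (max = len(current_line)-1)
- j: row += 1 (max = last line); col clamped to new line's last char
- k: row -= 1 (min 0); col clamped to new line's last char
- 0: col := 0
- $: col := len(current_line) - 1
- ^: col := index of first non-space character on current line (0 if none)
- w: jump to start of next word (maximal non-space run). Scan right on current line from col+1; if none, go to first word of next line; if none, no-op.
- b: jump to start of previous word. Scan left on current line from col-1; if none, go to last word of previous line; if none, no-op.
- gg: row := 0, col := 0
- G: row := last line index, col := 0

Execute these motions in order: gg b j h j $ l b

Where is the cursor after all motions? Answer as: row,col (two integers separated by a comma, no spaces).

After 1 (gg): row=0 col=0 char='s'
After 2 (b): row=0 col=0 char='s'
After 3 (j): row=1 col=0 char='l'
After 4 (h): row=1 col=0 char='l'
After 5 (j): row=2 col=0 char='t'
After 6 ($): row=2 col=8 char='e'
After 7 (l): row=2 col=8 char='e'
After 8 (b): row=2 col=5 char='f'

Answer: 2,5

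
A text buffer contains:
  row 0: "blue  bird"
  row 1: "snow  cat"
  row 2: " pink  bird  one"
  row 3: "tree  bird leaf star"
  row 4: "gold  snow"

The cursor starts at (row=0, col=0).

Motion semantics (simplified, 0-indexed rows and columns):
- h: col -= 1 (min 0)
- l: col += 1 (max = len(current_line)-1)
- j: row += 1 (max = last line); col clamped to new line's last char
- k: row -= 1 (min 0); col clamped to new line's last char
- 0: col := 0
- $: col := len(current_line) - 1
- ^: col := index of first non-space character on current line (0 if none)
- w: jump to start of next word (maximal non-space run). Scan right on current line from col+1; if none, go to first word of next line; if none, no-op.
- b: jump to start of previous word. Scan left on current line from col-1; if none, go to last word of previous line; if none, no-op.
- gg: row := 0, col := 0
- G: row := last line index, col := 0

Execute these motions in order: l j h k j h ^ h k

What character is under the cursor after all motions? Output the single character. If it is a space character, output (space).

After 1 (l): row=0 col=1 char='l'
After 2 (j): row=1 col=1 char='n'
After 3 (h): row=1 col=0 char='s'
After 4 (k): row=0 col=0 char='b'
After 5 (j): row=1 col=0 char='s'
After 6 (h): row=1 col=0 char='s'
After 7 (^): row=1 col=0 char='s'
After 8 (h): row=1 col=0 char='s'
After 9 (k): row=0 col=0 char='b'

Answer: b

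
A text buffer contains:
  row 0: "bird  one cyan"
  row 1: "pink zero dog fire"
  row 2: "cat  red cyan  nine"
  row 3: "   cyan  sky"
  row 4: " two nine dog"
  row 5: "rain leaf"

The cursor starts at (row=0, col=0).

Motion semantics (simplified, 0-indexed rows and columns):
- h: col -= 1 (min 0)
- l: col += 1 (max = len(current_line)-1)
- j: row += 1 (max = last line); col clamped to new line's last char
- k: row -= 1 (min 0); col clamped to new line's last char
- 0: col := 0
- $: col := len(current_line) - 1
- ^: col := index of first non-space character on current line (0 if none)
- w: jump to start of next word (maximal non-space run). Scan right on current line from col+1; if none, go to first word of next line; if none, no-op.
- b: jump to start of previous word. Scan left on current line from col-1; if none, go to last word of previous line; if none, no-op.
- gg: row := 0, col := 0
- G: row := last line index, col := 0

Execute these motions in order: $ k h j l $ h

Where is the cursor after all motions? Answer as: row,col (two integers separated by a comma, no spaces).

Answer: 1,16

Derivation:
After 1 ($): row=0 col=13 char='n'
After 2 (k): row=0 col=13 char='n'
After 3 (h): row=0 col=12 char='a'
After 4 (j): row=1 col=12 char='g'
After 5 (l): row=1 col=13 char='_'
After 6 ($): row=1 col=17 char='e'
After 7 (h): row=1 col=16 char='r'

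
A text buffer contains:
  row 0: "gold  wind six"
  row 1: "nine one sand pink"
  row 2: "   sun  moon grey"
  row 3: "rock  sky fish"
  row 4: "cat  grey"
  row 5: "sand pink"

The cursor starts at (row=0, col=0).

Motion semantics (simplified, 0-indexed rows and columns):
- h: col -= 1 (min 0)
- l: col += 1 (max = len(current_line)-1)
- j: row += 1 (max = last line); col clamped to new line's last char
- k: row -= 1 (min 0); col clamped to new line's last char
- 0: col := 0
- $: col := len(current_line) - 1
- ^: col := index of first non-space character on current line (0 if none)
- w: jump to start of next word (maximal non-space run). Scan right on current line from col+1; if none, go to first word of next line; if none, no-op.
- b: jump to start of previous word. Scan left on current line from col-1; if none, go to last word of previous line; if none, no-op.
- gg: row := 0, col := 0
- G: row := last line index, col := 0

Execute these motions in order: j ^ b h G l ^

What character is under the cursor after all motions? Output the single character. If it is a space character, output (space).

Answer: s

Derivation:
After 1 (j): row=1 col=0 char='n'
After 2 (^): row=1 col=0 char='n'
After 3 (b): row=0 col=11 char='s'
After 4 (h): row=0 col=10 char='_'
After 5 (G): row=5 col=0 char='s'
After 6 (l): row=5 col=1 char='a'
After 7 (^): row=5 col=0 char='s'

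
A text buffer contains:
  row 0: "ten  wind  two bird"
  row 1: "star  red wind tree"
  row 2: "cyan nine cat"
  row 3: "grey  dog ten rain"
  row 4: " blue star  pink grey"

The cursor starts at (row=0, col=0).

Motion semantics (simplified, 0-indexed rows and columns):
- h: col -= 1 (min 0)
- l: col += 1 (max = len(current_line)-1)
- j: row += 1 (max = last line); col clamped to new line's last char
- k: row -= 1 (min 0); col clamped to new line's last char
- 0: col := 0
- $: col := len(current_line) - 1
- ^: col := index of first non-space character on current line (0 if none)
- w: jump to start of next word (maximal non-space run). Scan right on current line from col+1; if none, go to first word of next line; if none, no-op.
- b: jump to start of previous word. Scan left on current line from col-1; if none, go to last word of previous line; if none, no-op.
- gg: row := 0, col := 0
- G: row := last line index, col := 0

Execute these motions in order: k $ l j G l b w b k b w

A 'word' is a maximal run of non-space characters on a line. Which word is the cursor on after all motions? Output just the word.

After 1 (k): row=0 col=0 char='t'
After 2 ($): row=0 col=18 char='d'
After 3 (l): row=0 col=18 char='d'
After 4 (j): row=1 col=18 char='e'
After 5 (G): row=4 col=0 char='_'
After 6 (l): row=4 col=1 char='b'
After 7 (b): row=3 col=14 char='r'
After 8 (w): row=4 col=1 char='b'
After 9 (b): row=3 col=14 char='r'
After 10 (k): row=2 col=12 char='t'
After 11 (b): row=2 col=10 char='c'
After 12 (w): row=3 col=0 char='g'

Answer: grey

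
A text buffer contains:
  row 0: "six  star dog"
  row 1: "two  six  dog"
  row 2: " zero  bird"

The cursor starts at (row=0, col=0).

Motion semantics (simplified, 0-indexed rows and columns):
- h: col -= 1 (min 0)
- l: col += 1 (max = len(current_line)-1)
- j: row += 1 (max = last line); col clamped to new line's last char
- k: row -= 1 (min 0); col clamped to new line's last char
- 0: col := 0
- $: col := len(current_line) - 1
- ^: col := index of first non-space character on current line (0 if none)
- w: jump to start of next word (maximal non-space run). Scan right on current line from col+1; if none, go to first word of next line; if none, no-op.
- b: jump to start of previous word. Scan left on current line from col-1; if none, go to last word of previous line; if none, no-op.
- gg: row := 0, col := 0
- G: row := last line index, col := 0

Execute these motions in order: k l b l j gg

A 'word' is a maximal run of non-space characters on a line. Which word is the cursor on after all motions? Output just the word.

Answer: six

Derivation:
After 1 (k): row=0 col=0 char='s'
After 2 (l): row=0 col=1 char='i'
After 3 (b): row=0 col=0 char='s'
After 4 (l): row=0 col=1 char='i'
After 5 (j): row=1 col=1 char='w'
After 6 (gg): row=0 col=0 char='s'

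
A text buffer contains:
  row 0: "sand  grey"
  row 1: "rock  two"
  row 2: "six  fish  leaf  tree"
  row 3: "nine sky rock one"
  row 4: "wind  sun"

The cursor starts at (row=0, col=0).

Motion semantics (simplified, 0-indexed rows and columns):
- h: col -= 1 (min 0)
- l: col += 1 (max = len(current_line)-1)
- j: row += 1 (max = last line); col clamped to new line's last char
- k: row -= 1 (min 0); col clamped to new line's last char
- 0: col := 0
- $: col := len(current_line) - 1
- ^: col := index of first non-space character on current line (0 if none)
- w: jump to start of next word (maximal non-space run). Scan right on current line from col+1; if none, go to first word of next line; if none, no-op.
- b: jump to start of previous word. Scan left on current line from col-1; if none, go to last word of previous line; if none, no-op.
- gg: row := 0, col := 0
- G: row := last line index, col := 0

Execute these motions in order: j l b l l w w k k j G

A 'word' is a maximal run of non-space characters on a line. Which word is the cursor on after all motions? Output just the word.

Answer: wind

Derivation:
After 1 (j): row=1 col=0 char='r'
After 2 (l): row=1 col=1 char='o'
After 3 (b): row=1 col=0 char='r'
After 4 (l): row=1 col=1 char='o'
After 5 (l): row=1 col=2 char='c'
After 6 (w): row=1 col=6 char='t'
After 7 (w): row=2 col=0 char='s'
After 8 (k): row=1 col=0 char='r'
After 9 (k): row=0 col=0 char='s'
After 10 (j): row=1 col=0 char='r'
After 11 (G): row=4 col=0 char='w'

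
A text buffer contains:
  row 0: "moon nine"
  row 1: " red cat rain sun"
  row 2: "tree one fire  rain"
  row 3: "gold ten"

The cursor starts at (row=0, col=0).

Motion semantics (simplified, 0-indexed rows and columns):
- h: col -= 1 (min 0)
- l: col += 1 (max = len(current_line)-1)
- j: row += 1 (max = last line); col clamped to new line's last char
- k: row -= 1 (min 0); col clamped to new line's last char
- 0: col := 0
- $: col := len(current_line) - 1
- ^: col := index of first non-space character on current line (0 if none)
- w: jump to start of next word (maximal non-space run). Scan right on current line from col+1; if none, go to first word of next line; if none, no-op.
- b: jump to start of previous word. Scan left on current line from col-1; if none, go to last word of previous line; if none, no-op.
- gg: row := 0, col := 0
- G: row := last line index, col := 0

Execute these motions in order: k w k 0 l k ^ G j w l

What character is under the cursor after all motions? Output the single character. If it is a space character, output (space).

Answer: e

Derivation:
After 1 (k): row=0 col=0 char='m'
After 2 (w): row=0 col=5 char='n'
After 3 (k): row=0 col=5 char='n'
After 4 (0): row=0 col=0 char='m'
After 5 (l): row=0 col=1 char='o'
After 6 (k): row=0 col=1 char='o'
After 7 (^): row=0 col=0 char='m'
After 8 (G): row=3 col=0 char='g'
After 9 (j): row=3 col=0 char='g'
After 10 (w): row=3 col=5 char='t'
After 11 (l): row=3 col=6 char='e'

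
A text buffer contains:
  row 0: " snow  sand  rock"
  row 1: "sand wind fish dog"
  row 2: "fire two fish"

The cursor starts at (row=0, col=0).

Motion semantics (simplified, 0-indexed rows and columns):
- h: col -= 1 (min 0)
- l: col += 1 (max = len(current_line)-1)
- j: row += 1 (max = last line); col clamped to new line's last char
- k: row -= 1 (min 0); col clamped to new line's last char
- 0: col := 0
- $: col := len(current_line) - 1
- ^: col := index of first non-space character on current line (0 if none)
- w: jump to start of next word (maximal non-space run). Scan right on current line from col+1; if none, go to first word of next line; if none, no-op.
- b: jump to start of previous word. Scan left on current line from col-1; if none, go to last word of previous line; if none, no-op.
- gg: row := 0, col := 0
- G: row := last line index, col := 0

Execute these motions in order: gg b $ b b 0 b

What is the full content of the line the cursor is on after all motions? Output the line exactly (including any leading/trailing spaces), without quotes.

After 1 (gg): row=0 col=0 char='_'
After 2 (b): row=0 col=0 char='_'
After 3 ($): row=0 col=16 char='k'
After 4 (b): row=0 col=13 char='r'
After 5 (b): row=0 col=7 char='s'
After 6 (0): row=0 col=0 char='_'
After 7 (b): row=0 col=0 char='_'

Answer:  snow  sand  rock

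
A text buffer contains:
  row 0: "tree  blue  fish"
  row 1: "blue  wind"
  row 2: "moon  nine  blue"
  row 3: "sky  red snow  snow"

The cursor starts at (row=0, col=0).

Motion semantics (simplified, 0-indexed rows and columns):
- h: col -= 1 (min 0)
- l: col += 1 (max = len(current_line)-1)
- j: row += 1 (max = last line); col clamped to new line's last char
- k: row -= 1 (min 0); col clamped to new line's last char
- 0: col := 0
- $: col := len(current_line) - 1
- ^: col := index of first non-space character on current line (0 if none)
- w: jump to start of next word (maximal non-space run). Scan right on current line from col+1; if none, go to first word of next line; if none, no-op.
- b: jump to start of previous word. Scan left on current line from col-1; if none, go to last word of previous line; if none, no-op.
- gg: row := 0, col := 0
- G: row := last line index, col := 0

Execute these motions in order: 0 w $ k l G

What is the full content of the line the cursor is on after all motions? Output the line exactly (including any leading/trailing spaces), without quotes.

After 1 (0): row=0 col=0 char='t'
After 2 (w): row=0 col=6 char='b'
After 3 ($): row=0 col=15 char='h'
After 4 (k): row=0 col=15 char='h'
After 5 (l): row=0 col=15 char='h'
After 6 (G): row=3 col=0 char='s'

Answer: sky  red snow  snow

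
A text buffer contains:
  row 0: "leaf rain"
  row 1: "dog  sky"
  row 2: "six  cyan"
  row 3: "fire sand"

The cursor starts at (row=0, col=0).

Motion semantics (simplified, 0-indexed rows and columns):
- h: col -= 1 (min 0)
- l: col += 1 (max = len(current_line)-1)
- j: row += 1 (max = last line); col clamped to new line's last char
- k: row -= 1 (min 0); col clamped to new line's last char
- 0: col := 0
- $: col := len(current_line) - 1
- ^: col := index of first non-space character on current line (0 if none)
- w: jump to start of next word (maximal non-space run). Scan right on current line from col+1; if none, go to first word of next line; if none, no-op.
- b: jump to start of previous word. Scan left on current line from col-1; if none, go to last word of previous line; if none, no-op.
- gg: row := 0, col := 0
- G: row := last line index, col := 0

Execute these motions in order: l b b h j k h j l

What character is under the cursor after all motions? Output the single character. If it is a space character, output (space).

Answer: o

Derivation:
After 1 (l): row=0 col=1 char='e'
After 2 (b): row=0 col=0 char='l'
After 3 (b): row=0 col=0 char='l'
After 4 (h): row=0 col=0 char='l'
After 5 (j): row=1 col=0 char='d'
After 6 (k): row=0 col=0 char='l'
After 7 (h): row=0 col=0 char='l'
After 8 (j): row=1 col=0 char='d'
After 9 (l): row=1 col=1 char='o'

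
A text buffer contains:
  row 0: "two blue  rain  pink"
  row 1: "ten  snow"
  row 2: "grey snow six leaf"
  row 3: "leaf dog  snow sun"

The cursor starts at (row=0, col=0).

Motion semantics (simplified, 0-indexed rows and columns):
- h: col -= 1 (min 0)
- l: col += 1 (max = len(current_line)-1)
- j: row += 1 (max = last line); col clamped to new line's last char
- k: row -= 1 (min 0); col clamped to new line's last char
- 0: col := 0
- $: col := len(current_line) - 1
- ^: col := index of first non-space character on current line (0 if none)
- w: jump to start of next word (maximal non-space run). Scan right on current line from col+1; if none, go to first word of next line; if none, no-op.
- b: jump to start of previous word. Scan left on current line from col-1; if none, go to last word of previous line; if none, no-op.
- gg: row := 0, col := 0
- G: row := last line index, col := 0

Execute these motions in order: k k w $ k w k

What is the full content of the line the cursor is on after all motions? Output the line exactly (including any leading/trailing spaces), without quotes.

After 1 (k): row=0 col=0 char='t'
After 2 (k): row=0 col=0 char='t'
After 3 (w): row=0 col=4 char='b'
After 4 ($): row=0 col=19 char='k'
After 5 (k): row=0 col=19 char='k'
After 6 (w): row=1 col=0 char='t'
After 7 (k): row=0 col=0 char='t'

Answer: two blue  rain  pink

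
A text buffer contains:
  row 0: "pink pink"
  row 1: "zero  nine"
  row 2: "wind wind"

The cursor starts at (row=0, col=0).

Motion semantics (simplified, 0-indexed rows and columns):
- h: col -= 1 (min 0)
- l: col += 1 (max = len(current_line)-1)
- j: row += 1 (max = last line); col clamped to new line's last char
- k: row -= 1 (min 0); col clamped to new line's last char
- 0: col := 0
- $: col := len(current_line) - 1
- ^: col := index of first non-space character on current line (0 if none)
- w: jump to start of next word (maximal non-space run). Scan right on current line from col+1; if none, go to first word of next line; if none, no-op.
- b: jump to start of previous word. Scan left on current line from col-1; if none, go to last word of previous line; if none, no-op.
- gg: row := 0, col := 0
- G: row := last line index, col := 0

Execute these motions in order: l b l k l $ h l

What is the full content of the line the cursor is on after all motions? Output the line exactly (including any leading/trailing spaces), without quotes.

Answer: pink pink

Derivation:
After 1 (l): row=0 col=1 char='i'
After 2 (b): row=0 col=0 char='p'
After 3 (l): row=0 col=1 char='i'
After 4 (k): row=0 col=1 char='i'
After 5 (l): row=0 col=2 char='n'
After 6 ($): row=0 col=8 char='k'
After 7 (h): row=0 col=7 char='n'
After 8 (l): row=0 col=8 char='k'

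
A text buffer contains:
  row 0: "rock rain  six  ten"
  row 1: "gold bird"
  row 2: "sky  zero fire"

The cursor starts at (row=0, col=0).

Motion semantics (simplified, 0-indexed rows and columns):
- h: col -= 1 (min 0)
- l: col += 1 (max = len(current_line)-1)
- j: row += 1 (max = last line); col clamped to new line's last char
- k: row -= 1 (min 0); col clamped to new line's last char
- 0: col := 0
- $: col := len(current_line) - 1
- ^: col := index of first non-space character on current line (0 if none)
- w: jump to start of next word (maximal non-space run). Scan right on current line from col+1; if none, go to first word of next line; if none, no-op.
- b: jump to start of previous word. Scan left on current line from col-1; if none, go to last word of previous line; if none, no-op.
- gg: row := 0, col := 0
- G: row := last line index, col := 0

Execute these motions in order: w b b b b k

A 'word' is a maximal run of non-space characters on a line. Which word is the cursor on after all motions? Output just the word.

After 1 (w): row=0 col=5 char='r'
After 2 (b): row=0 col=0 char='r'
After 3 (b): row=0 col=0 char='r'
After 4 (b): row=0 col=0 char='r'
After 5 (b): row=0 col=0 char='r'
After 6 (k): row=0 col=0 char='r'

Answer: rock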